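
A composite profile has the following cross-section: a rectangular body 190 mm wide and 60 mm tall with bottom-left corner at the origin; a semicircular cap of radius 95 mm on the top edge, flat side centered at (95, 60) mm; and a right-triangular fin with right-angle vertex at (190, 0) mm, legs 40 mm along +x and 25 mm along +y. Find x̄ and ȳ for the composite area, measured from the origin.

x̄ = 97.08 mm, ȳ = 67.81 mm

rectangular body: A = 190 × 60 = 11400.00, centroid at (95.00, 30.00).
semicircular top: A = ½π·95² = 14176.44, centroid at (95.00, 100.32).
triangular fin: A = ½·40·25 = 500.00, centroid at (203.33, 8.33).
ΣA = 26076.44 mm², ΣAx̄ = 2531428.17 mm³, ΣAȳ = 1768336.21 mm³.
x̄ = 2531428.17/26076.44 = 97.08 mm; ȳ = 1768336.21/26076.44 = 67.81 mm.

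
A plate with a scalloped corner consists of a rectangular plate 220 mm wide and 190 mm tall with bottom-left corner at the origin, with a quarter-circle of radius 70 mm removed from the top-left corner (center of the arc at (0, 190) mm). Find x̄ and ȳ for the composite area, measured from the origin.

x̄ = 118.14 mm, ȳ = 88.38 mm

plate: A = 220 × 190 = 41800.00, centroid at (110.00, 95.00).
removed quarter-circle: A = −¼π·70² = -3848.45, centroid at (29.71, 160.29).
ΣA = 37951.55 mm², ΣAx̄ = 4483666.67 mm³, ΣAȳ = 3354127.64 mm³.
x̄ = 4483666.67/37951.55 = 118.14 mm; ȳ = 3354127.64/37951.55 = 88.38 mm.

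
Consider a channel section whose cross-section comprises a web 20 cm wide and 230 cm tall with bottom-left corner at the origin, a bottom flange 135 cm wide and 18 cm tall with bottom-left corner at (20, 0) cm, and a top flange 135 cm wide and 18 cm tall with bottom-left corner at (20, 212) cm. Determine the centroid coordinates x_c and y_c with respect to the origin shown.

web: A = 20 × 230 = 4600.00, centroid at (10.00, 115.00).
bottom flange: A = 135 × 18 = 2430.00, centroid at (87.50, 9.00).
top flange: A = 135 × 18 = 2430.00, centroid at (87.50, 221.00).
ΣA = 9460.00 cm², ΣAx_c = 471250.00 cm³, ΣAy_c = 1087900.00 cm³.
x_c = 471250.00/9460.00 = 49.82 cm; y_c = 1087900.00/9460.00 = 115.00 cm.

x_c = 49.82 cm, y_c = 115.00 cm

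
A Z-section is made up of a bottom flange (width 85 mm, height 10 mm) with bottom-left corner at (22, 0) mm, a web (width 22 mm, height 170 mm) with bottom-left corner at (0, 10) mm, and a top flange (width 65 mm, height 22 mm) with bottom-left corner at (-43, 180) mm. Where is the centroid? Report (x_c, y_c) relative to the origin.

bottom flange: A = 85 × 10 = 850.00, centroid at (64.50, 5.00).
web: A = 22 × 170 = 3740.00, centroid at (11.00, 95.00).
top flange: A = 65 × 22 = 1430.00, centroid at (-10.50, 191.00).
ΣA = 6020.00 mm²
ΣAx_c = (850.00)(64.50) + (3740.00)(11.00) + (1430.00)(-10.50) = 80950.00 mm³
ΣAy_c = (850.00)(5.00) + (3740.00)(95.00) + (1430.00)(191.00) = 632680.00 mm³
x_c = 80950.00 / 6020.00 = 13.45 mm
y_c = 632680.00 / 6020.00 = 105.10 mm

x_c = 13.45 mm, y_c = 105.10 mm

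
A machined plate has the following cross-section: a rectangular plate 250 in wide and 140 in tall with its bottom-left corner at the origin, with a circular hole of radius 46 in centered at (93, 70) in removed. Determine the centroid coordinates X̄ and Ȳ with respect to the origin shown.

X̄ = 132.50 in, Ȳ = 70.00 in

plate: A = 250 × 140 = 35000.00, centroid at (125.00, 70.00).
hole: A = −π·46² = -6647.61, centroid at (93.00, 70.00).
ΣA = 28352.39 in²
ΣAX̄ = (35000.00)(125.00) + (-6647.61)(93.00) = 3756772.26 in³
ΣAȲ = (35000.00)(70.00) + (-6647.61)(70.00) = 1984667.30 in³
X̄ = 3756772.26 / 28352.39 = 132.50 in
Ȳ = 1984667.30 / 28352.39 = 70.00 in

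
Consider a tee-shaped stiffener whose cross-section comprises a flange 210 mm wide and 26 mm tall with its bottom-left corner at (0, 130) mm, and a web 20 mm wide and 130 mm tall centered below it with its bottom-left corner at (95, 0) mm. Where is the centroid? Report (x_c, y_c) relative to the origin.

web: A = 20 × 130 = 2600.00, centroid at (105.00, 65.00).
flange: A = 210 × 26 = 5460.00, centroid at (105.00, 143.00).
ΣA = 8060.00 mm²
ΣAx_c = (2600.00)(105.00) + (5460.00)(105.00) = 846300.00 mm³
ΣAy_c = (2600.00)(65.00) + (5460.00)(143.00) = 949780.00 mm³
x_c = 846300.00 / 8060.00 = 105.00 mm
y_c = 949780.00 / 8060.00 = 117.84 mm

x_c = 105.00 mm, y_c = 117.84 mm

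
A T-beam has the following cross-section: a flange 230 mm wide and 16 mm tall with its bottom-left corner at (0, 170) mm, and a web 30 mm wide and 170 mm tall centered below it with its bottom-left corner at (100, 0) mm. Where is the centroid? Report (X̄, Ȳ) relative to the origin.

web: A = 30 × 170 = 5100.00, centroid at (115.00, 85.00).
flange: A = 230 × 16 = 3680.00, centroid at (115.00, 178.00).
ΣA = 8780.00 mm², ΣAX̄ = 1009700.00 mm³, ΣAȲ = 1088540.00 mm³.
X̄ = 1009700.00/8780.00 = 115.00 mm; Ȳ = 1088540.00/8780.00 = 123.98 mm.

X̄ = 115.00 mm, Ȳ = 123.98 mm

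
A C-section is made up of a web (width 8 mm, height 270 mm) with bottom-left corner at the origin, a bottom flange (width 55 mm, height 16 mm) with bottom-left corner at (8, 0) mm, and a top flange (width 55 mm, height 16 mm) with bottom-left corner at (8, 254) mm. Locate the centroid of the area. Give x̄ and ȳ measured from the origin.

x̄ = 18.14 mm, ȳ = 135.00 mm

Part | A | x̄ᵢ | ȳᵢ | A·x̄ᵢ | A·ȳᵢ
web | 2160.00 | 4.00 | 135.00 | 8640.00 | 291600.00
bottom flange | 880.00 | 35.50 | 8.00 | 31240.00 | 7040.00
top flange | 880.00 | 35.50 | 262.00 | 31240.00 | 230560.00
Σ | 3920.00 |  |  | 71120.00 | 529200.00
x̄ = 71120.00 / 3920.00 = 18.14 mm
ȳ = 529200.00 / 3920.00 = 135.00 mm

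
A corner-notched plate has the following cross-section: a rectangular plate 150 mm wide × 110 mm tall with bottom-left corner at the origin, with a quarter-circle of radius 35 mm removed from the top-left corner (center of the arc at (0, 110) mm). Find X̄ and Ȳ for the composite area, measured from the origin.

X̄ = 78.72 mm, Ȳ = 52.51 mm

plate: A = 150 × 110 = 16500.00, centroid at (75.00, 55.00).
removed quarter-circle: A = −¼π·35² = -962.11, centroid at (14.85, 95.15).
ΣA = 15537.89 mm², ΣAX̄ = 1223208.33 mm³, ΣAȲ = 815959.26 mm³.
X̄ = 1223208.33/15537.89 = 78.72 mm; Ȳ = 815959.26/15537.89 = 52.51 mm.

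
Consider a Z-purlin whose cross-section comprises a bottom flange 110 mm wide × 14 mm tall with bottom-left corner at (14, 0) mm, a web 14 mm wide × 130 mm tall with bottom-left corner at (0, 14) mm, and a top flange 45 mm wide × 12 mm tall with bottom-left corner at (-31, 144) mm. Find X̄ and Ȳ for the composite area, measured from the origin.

Part | A | x̄ᵢ | ȳᵢ | A·x̄ᵢ | A·ȳᵢ
bottom flange | 1540.00 | 69.00 | 7.00 | 106260.00 | 10780.00
web | 1820.00 | 7.00 | 79.00 | 12740.00 | 143780.00
top flange | 540.00 | -8.50 | 150.00 | -4590.00 | 81000.00
Σ | 3900.00 |  |  | 114410.00 | 235560.00
X̄ = 114410.00 / 3900.00 = 29.34 mm
Ȳ = 235560.00 / 3900.00 = 60.40 mm

X̄ = 29.34 mm, Ȳ = 60.40 mm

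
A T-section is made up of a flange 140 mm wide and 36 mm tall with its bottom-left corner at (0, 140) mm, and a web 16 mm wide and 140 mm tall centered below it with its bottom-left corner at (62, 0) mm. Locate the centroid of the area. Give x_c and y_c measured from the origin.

x_c = 70.00 mm, y_c = 130.92 mm

web: A = 16 × 140 = 2240.00, centroid at (70.00, 70.00).
flange: A = 140 × 36 = 5040.00, centroid at (70.00, 158.00).
ΣA = 7280.00 mm²
ΣAx_c = (2240.00)(70.00) + (5040.00)(70.00) = 509600.00 mm³
ΣAy_c = (2240.00)(70.00) + (5040.00)(158.00) = 953120.00 mm³
x_c = 509600.00 / 7280.00 = 70.00 mm
y_c = 953120.00 / 7280.00 = 130.92 mm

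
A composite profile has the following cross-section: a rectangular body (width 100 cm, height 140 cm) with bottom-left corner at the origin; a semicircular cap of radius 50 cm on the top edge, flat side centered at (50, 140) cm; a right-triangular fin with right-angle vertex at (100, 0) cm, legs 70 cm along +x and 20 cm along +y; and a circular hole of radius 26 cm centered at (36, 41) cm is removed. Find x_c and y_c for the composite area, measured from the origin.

x_c = 54.91 cm, y_c = 92.75 cm

Part | A | x̄ᵢ | ȳᵢ | A·x̄ᵢ | A·ȳᵢ
rectangular body | 14000.00 | 50.00 | 70.00 | 700000.00 | 980000.00
semicircular top | 3926.99 | 50.00 | 161.22 | 196349.54 | 633112.05
triangular fin | 700.00 | 123.33 | 6.67 | 86333.33 | 4666.67
hole | -2123.72 | 36.00 | 41.00 | -76453.80 | -87072.38
Σ | 16503.27 |  |  | 906229.08 | 1530706.33
x_c = 906229.08 / 16503.27 = 54.91 cm
y_c = 1530706.33 / 16503.27 = 92.75 cm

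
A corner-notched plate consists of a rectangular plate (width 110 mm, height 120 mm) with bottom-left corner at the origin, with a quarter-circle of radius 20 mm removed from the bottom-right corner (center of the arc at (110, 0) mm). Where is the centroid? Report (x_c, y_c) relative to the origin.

x_c = 53.87 mm, y_c = 61.26 mm

Part | A | x̄ᵢ | ȳᵢ | A·x̄ᵢ | A·ȳᵢ
plate | 13200.00 | 55.00 | 60.00 | 726000.00 | 792000.00
removed quarter-circle | -314.16 | 101.51 | 8.49 | -31890.85 | -2666.67
Σ | 12885.84 |  |  | 694109.15 | 789333.33
x_c = 694109.15 / 12885.84 = 53.87 mm
y_c = 789333.33 / 12885.84 = 61.26 mm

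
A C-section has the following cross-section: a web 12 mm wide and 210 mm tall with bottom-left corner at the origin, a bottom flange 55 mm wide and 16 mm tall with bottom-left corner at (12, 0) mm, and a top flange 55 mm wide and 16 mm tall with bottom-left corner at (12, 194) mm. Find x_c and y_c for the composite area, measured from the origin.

x_c = 19.78 mm, y_c = 105.00 mm

web: A = 12 × 210 = 2520.00, centroid at (6.00, 105.00).
bottom flange: A = 55 × 16 = 880.00, centroid at (39.50, 8.00).
top flange: A = 55 × 16 = 880.00, centroid at (39.50, 202.00).
ΣA = 4280.00 mm², ΣAx_c = 84640.00 mm³, ΣAy_c = 449400.00 mm³.
x_c = 84640.00/4280.00 = 19.78 mm; y_c = 449400.00/4280.00 = 105.00 mm.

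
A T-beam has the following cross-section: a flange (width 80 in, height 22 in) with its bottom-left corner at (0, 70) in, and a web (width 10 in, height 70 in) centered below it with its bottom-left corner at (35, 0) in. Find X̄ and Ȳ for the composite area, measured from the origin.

X̄ = 40.00 in, Ȳ = 67.91 in

web: A = 10 × 70 = 700.00, centroid at (40.00, 35.00).
flange: A = 80 × 22 = 1760.00, centroid at (40.00, 81.00).
ΣA = 2460.00 in²
ΣAX̄ = (700.00)(40.00) + (1760.00)(40.00) = 98400.00 in³
ΣAȲ = (700.00)(35.00) + (1760.00)(81.00) = 167060.00 in³
X̄ = 98400.00 / 2460.00 = 40.00 in
Ȳ = 167060.00 / 2460.00 = 67.91 in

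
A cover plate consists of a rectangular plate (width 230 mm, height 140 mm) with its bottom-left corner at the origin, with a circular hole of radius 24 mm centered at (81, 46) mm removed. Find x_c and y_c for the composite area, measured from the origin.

plate: A = 230 × 140 = 32200.00, centroid at (115.00, 70.00).
hole: A = −π·24² = -1809.56, centroid at (81.00, 46.00).
ΣA = 30390.44 mm²
ΣAx_c = (32200.00)(115.00) + (-1809.56)(81.00) = 3556425.85 mm³
ΣAy_c = (32200.00)(70.00) + (-1809.56)(46.00) = 2170760.36 mm³
x_c = 3556425.85 / 30390.44 = 117.02 mm
y_c = 2170760.36 / 30390.44 = 71.43 mm

x_c = 117.02 mm, y_c = 71.43 mm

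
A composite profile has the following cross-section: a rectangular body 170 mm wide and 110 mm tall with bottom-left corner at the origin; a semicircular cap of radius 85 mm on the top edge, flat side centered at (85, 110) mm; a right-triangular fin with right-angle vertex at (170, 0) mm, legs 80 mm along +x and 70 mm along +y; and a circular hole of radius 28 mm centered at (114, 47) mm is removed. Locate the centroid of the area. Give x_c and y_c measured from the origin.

rectangular body: A = 170 × 110 = 18700.00, centroid at (85.00, 55.00).
semicircular top: A = ½π·85² = 11349.00, centroid at (85.00, 146.08).
triangular fin: A = ½·80·70 = 2800.00, centroid at (196.67, 23.33).
hole: A = −π·28² = -2463.01, centroid at (114.00, 47.00).
ΣA = 30385.99 mm², ΣAx_c = 2824048.98 mm³, ΣAy_c = 2635878.97 mm³.
x_c = 2824048.98/30385.99 = 92.94 mm; y_c = 2635878.97/30385.99 = 86.75 mm.

x_c = 92.94 mm, y_c = 86.75 mm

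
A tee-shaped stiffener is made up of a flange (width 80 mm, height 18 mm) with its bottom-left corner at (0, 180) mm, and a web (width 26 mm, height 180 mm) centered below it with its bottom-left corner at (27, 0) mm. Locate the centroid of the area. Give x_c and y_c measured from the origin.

x_c = 40.00 mm, y_c = 113.29 mm

Part | A | x̄ᵢ | ȳᵢ | A·x̄ᵢ | A·ȳᵢ
web | 4680.00 | 40.00 | 90.00 | 187200.00 | 421200.00
flange | 1440.00 | 40.00 | 189.00 | 57600.00 | 272160.00
Σ | 6120.00 |  |  | 244800.00 | 693360.00
x_c = 244800.00 / 6120.00 = 40.00 mm
y_c = 693360.00 / 6120.00 = 113.29 mm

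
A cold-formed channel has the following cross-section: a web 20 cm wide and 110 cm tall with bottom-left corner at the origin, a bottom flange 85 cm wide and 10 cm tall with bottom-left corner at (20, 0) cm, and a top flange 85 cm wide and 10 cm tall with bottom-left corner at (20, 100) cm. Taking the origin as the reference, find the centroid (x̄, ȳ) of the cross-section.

web: A = 20 × 110 = 2200.00, centroid at (10.00, 55.00).
bottom flange: A = 85 × 10 = 850.00, centroid at (62.50, 5.00).
top flange: A = 85 × 10 = 850.00, centroid at (62.50, 105.00).
ΣA = 3900.00 cm², ΣAx̄ = 128250.00 cm³, ΣAȳ = 214500.00 cm³.
x̄ = 128250.00/3900.00 = 32.88 cm; ȳ = 214500.00/3900.00 = 55.00 cm.

x̄ = 32.88 cm, ȳ = 55.00 cm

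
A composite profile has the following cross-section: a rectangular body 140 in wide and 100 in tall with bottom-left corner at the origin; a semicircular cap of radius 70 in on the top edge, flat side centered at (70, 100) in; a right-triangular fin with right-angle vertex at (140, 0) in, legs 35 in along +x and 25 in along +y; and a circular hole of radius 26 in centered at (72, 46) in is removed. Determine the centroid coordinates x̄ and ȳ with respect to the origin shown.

x̄ = 71.57 in, ȳ = 80.17 in

rectangular body: A = 140 × 100 = 14000.00, centroid at (70.00, 50.00).
semicircular top: A = ½π·70² = 7696.90, centroid at (70.00, 129.71).
triangular fin: A = ½·35·25 = 437.50, centroid at (151.67, 8.33).
hole: A = −π·26² = -2123.72, centroid at (72.00, 46.00).
ΣA = 20010.69 in², ΣAx̄ = 1432229.71 in³, ΣAȳ = 1604311.73 in³.
x̄ = 1432229.71/20010.69 = 71.57 in; ȳ = 1604311.73/20010.69 = 80.17 in.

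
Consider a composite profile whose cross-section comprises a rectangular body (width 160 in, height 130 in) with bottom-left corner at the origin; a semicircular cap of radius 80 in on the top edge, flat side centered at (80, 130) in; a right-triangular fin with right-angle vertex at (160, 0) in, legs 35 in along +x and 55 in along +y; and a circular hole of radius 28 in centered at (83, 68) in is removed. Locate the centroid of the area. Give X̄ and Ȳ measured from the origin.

rectangular body: A = 160 × 130 = 20800.00, centroid at (80.00, 65.00).
semicircular top: A = ½π·80² = 10053.10, centroid at (80.00, 163.95).
triangular fin: A = ½·35·55 = 962.50, centroid at (171.67, 18.33).
hole: A = −π·28² = -2463.01, centroid at (83.00, 68.00).
ΣA = 29352.59 in²
ΣAX̄ = (20800.00)(80.00) + (10053.10)(80.00) + (962.50)(171.67) + (-2463.01)(83.00) = 2429047.17 in³
ΣAȲ = (20800.00)(65.00) + (10053.10)(163.95) + (962.50)(18.33) + (-2463.01)(68.00) = 2850397.12 in³
X̄ = 2429047.17 / 29352.59 = 82.75 in
Ȳ = 2850397.12 / 29352.59 = 97.11 in

X̄ = 82.75 in, Ȳ = 97.11 in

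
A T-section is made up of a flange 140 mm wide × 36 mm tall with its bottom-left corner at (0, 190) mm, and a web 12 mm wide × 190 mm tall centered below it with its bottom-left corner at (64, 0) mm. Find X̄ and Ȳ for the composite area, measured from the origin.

web: A = 12 × 190 = 2280.00, centroid at (70.00, 95.00).
flange: A = 140 × 36 = 5040.00, centroid at (70.00, 208.00).
ΣA = 7320.00 mm²
ΣAX̄ = (2280.00)(70.00) + (5040.00)(70.00) = 512400.00 mm³
ΣAȲ = (2280.00)(95.00) + (5040.00)(208.00) = 1264920.00 mm³
X̄ = 512400.00 / 7320.00 = 70.00 mm
Ȳ = 1264920.00 / 7320.00 = 172.80 mm

X̄ = 70.00 mm, Ȳ = 172.80 mm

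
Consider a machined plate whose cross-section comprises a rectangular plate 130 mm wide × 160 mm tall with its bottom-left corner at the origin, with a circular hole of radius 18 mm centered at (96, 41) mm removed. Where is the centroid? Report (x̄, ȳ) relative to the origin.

plate: A = 130 × 160 = 20800.00, centroid at (65.00, 80.00).
hole: A = −π·18² = -1017.88, centroid at (96.00, 41.00).
ΣA = 19782.12 mm²
ΣAx̄ = (20800.00)(65.00) + (-1017.88)(96.00) = 1254283.90 mm³
ΣAȳ = (20800.00)(80.00) + (-1017.88)(41.00) = 1622267.08 mm³
x̄ = 1254283.90 / 19782.12 = 63.40 mm
ȳ = 1622267.08 / 19782.12 = 82.01 mm

x̄ = 63.40 mm, ȳ = 82.01 mm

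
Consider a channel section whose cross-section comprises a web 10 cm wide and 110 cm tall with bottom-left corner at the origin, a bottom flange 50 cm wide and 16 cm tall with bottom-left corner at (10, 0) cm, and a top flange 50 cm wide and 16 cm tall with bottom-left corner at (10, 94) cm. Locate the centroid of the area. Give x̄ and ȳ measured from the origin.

web: A = 10 × 110 = 1100.00, centroid at (5.00, 55.00).
bottom flange: A = 50 × 16 = 800.00, centroid at (35.00, 8.00).
top flange: A = 50 × 16 = 800.00, centroid at (35.00, 102.00).
ΣA = 2700.00 cm², ΣAx̄ = 61500.00 cm³, ΣAȳ = 148500.00 cm³.
x̄ = 61500.00/2700.00 = 22.78 cm; ȳ = 148500.00/2700.00 = 55.00 cm.

x̄ = 22.78 cm, ȳ = 55.00 cm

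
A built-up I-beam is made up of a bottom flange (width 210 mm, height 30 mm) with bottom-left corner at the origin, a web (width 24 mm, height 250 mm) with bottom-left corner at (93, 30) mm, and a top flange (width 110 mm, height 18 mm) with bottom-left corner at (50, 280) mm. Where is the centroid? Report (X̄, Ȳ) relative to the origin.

X̄ = 105.00 mm, Ȳ = 111.82 mm

bottom flange: A = 210 × 30 = 6300.00, centroid at (105.00, 15.00).
web: A = 24 × 250 = 6000.00, centroid at (105.00, 155.00).
top flange: A = 110 × 18 = 1980.00, centroid at (105.00, 289.00).
ΣA = 14280.00 mm², ΣAX̄ = 1499400.00 mm³, ΣAȲ = 1596720.00 mm³.
X̄ = 1499400.00/14280.00 = 105.00 mm; Ȳ = 1596720.00/14280.00 = 111.82 mm.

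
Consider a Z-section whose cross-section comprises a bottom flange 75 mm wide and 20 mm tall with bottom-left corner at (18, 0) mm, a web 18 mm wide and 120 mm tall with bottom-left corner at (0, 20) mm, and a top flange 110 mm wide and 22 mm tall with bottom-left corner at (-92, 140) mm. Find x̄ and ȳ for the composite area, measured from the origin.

Part | A | x̄ᵢ | ȳᵢ | A·x̄ᵢ | A·ȳᵢ
bottom flange | 1500.00 | 55.50 | 10.00 | 83250.00 | 15000.00
web | 2160.00 | 9.00 | 80.00 | 19440.00 | 172800.00
top flange | 2420.00 | -37.00 | 151.00 | -89540.00 | 365420.00
Σ | 6080.00 |  |  | 13150.00 | 553220.00
x̄ = 13150.00 / 6080.00 = 2.16 mm
ȳ = 553220.00 / 6080.00 = 90.99 mm

x̄ = 2.16 mm, ȳ = 90.99 mm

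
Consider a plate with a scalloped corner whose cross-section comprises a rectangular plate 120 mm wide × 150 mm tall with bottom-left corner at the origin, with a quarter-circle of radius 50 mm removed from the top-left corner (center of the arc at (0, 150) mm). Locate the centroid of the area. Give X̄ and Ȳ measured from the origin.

plate: A = 120 × 150 = 18000.00, centroid at (60.00, 75.00).
removed quarter-circle: A = −¼π·50² = -1963.50, centroid at (21.22, 128.78).
ΣA = 16036.50 mm²
ΣAX̄ = (18000.00)(60.00) + (-1963.50)(21.22) = 1038333.33 mm³
ΣAȲ = (18000.00)(75.00) + (-1963.50)(128.78) = 1097142.36 mm³
X̄ = 1038333.33 / 16036.50 = 64.75 mm
Ȳ = 1097142.36 / 16036.50 = 68.42 mm

X̄ = 64.75 mm, Ȳ = 68.42 mm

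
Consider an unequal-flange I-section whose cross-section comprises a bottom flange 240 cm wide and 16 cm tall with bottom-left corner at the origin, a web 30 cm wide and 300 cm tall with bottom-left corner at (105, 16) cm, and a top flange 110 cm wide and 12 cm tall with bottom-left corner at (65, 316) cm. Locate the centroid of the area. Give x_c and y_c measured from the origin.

bottom flange: A = 240 × 16 = 3840.00, centroid at (120.00, 8.00).
web: A = 30 × 300 = 9000.00, centroid at (120.00, 166.00).
top flange: A = 110 × 12 = 1320.00, centroid at (120.00, 322.00).
ΣA = 14160.00 cm², ΣAx_c = 1699200.00 cm³, ΣAy_c = 1949760.00 cm³.
x_c = 1699200.00/14160.00 = 120.00 cm; y_c = 1949760.00/14160.00 = 137.69 cm.

x_c = 120.00 cm, y_c = 137.69 cm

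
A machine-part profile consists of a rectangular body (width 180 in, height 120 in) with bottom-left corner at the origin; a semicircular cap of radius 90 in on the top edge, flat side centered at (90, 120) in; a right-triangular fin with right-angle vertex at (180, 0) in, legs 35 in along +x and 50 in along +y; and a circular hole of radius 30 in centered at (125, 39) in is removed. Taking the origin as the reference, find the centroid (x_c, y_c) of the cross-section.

x_c = 89.69 in, y_c = 99.26 in

rectangular body: A = 180 × 120 = 21600.00, centroid at (90.00, 60.00).
semicircular top: A = ½π·90² = 12723.45, centroid at (90.00, 158.20).
triangular fin: A = ½·35·50 = 875.00, centroid at (191.67, 16.67).
hole: A = −π·30² = -2827.43, centroid at (125.00, 39.00).
ΣA = 32371.02 in²
ΣAx_c = (21600.00)(90.00) + (12723.45)(90.00) + (875.00)(191.67) + (-2827.43)(125.00) = 2903389.68 in³
ΣAy_c = (21600.00)(60.00) + (12723.45)(158.20) + (875.00)(16.67) + (-2827.43)(39.00) = 3213127.46 in³
x_c = 2903389.68 / 32371.02 = 89.69 in
y_c = 3213127.46 / 32371.02 = 99.26 in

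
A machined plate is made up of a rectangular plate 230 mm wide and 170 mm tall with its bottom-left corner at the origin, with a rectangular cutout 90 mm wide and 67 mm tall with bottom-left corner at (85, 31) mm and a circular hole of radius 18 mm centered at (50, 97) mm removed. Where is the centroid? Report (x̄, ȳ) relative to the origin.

x̄ = 114.24 mm, ȳ = 88.48 mm

Part | A | x̄ᵢ | ȳᵢ | A·x̄ᵢ | A·ȳᵢ
plate | 39100.00 | 115.00 | 85.00 | 4496500.00 | 3323500.00
hole 1 | -6030.00 | 130.00 | 64.50 | -783900.00 | -388935.00
hole 2 | -1017.88 | 50.00 | 97.00 | -50893.80 | -98733.97
Σ | 32052.12 |  |  | 3661706.20 | 2835831.03
x̄ = 3661706.20 / 32052.12 = 114.24 mm
ȳ = 2835831.03 / 32052.12 = 88.48 mm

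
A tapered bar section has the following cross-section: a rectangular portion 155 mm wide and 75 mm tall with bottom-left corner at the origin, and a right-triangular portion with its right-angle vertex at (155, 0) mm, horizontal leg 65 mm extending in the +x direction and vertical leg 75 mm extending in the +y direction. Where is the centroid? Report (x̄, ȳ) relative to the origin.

x̄ = 94.69 mm, ȳ = 35.33 mm

Part | A | x̄ᵢ | ȳᵢ | A·x̄ᵢ | A·ȳᵢ
rectangular portion | 11625.00 | 77.50 | 37.50 | 900937.50 | 435937.50
triangular portion | 2437.50 | 176.67 | 25.00 | 430625.00 | 60937.50
Σ | 14062.50 |  |  | 1331562.50 | 496875.00
x̄ = 1331562.50 / 14062.50 = 94.69 mm
ȳ = 496875.00 / 14062.50 = 35.33 mm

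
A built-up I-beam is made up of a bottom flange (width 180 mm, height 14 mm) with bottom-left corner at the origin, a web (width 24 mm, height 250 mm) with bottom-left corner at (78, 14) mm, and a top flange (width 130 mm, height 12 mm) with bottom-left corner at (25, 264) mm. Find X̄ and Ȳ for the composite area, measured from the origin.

X̄ = 90.00 mm, Ȳ = 126.27 mm

bottom flange: A = 180 × 14 = 2520.00, centroid at (90.00, 7.00).
web: A = 24 × 250 = 6000.00, centroid at (90.00, 139.00).
top flange: A = 130 × 12 = 1560.00, centroid at (90.00, 270.00).
ΣA = 10080.00 mm², ΣAX̄ = 907200.00 mm³, ΣAȲ = 1272840.00 mm³.
X̄ = 907200.00/10080.00 = 90.00 mm; Ȳ = 1272840.00/10080.00 = 126.27 mm.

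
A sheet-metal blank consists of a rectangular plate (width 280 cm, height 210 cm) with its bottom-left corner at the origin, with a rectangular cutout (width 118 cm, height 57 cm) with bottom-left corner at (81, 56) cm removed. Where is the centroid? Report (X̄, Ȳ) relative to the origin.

Part | A | x̄ᵢ | ȳᵢ | A·x̄ᵢ | A·ȳᵢ
plate | 58800.00 | 140.00 | 105.00 | 8232000.00 | 6174000.00
hole | -6726.00 | 140.00 | 84.50 | -941640.00 | -568347.00
Σ | 52074.00 |  |  | 7290360.00 | 5605653.00
X̄ = 7290360.00 / 52074.00 = 140.00 cm
Ȳ = 5605653.00 / 52074.00 = 107.65 cm

X̄ = 140.00 cm, Ȳ = 107.65 cm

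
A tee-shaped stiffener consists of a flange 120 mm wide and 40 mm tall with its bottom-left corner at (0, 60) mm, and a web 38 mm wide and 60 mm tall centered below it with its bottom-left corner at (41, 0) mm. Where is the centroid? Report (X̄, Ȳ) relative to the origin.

X̄ = 60.00 mm, Ȳ = 63.90 mm

web: A = 38 × 60 = 2280.00, centroid at (60.00, 30.00).
flange: A = 120 × 40 = 4800.00, centroid at (60.00, 80.00).
ΣA = 7080.00 mm²
ΣAX̄ = (2280.00)(60.00) + (4800.00)(60.00) = 424800.00 mm³
ΣAȲ = (2280.00)(30.00) + (4800.00)(80.00) = 452400.00 mm³
X̄ = 424800.00 / 7080.00 = 60.00 mm
Ȳ = 452400.00 / 7080.00 = 63.90 mm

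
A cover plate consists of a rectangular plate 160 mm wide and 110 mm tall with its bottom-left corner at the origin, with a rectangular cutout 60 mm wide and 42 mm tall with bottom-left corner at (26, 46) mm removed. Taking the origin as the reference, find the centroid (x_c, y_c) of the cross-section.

x_c = 84.01 mm, y_c = 52.99 mm

Part | A | x̄ᵢ | ȳᵢ | A·x̄ᵢ | A·ȳᵢ
plate | 17600.00 | 80.00 | 55.00 | 1408000.00 | 968000.00
hole | -2520.00 | 56.00 | 67.00 | -141120.00 | -168840.00
Σ | 15080.00 |  |  | 1266880.00 | 799160.00
x_c = 1266880.00 / 15080.00 = 84.01 mm
y_c = 799160.00 / 15080.00 = 52.99 mm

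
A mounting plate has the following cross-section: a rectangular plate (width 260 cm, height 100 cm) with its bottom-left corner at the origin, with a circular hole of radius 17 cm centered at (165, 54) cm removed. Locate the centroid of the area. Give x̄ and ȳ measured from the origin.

Part | A | x̄ᵢ | ȳᵢ | A·x̄ᵢ | A·ȳᵢ
plate | 26000.00 | 130.00 | 50.00 | 3380000.00 | 1300000.00
hole | -907.92 | 165.00 | 54.00 | -149806.85 | -49027.69
Σ | 25092.08 |  |  | 3230193.15 | 1250972.31
x̄ = 3230193.15 / 25092.08 = 128.73 cm
ȳ = 1250972.31 / 25092.08 = 49.86 cm

x̄ = 128.73 cm, ȳ = 49.86 cm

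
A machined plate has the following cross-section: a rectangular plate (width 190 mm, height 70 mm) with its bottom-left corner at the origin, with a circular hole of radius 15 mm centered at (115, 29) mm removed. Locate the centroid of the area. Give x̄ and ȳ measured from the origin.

plate: A = 190 × 70 = 13300.00, centroid at (95.00, 35.00).
hole: A = −π·15² = -706.86, centroid at (115.00, 29.00).
ΣA = 12593.14 mm², ΣAx̄ = 1182211.29 mm³, ΣAȳ = 445001.11 mm³.
x̄ = 1182211.29/12593.14 = 93.88 mm; ȳ = 445001.11/12593.14 = 35.34 mm.

x̄ = 93.88 mm, ȳ = 35.34 mm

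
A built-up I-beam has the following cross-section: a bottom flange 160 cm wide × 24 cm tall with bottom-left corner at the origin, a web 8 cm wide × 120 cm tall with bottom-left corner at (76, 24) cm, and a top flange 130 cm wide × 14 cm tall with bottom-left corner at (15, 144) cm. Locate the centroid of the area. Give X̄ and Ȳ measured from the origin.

X̄ = 80.00 cm, Ȳ = 60.66 cm

Part | A | x̄ᵢ | ȳᵢ | A·x̄ᵢ | A·ȳᵢ
bottom flange | 3840.00 | 80.00 | 12.00 | 307200.00 | 46080.00
web | 960.00 | 80.00 | 84.00 | 76800.00 | 80640.00
top flange | 1820.00 | 80.00 | 151.00 | 145600.00 | 274820.00
Σ | 6620.00 |  |  | 529600.00 | 401540.00
X̄ = 529600.00 / 6620.00 = 80.00 cm
Ȳ = 401540.00 / 6620.00 = 60.66 cm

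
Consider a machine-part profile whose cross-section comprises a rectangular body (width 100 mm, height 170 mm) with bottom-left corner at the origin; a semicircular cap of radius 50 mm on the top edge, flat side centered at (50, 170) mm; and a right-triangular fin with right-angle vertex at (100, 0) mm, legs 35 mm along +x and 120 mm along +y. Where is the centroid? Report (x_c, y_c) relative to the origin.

x_c = 55.62 mm, y_c = 99.01 mm

rectangular body: A = 100 × 170 = 17000.00, centroid at (50.00, 85.00).
semicircular top: A = ½π·50² = 3926.99, centroid at (50.00, 191.22).
triangular fin: A = ½·35·120 = 2100.00, centroid at (111.67, 40.00).
ΣA = 23026.99 mm², ΣAx_c = 1280849.54 mm³, ΣAy_c = 2279921.77 mm³.
x_c = 1280849.54/23026.99 = 55.62 mm; y_c = 2279921.77/23026.99 = 99.01 mm.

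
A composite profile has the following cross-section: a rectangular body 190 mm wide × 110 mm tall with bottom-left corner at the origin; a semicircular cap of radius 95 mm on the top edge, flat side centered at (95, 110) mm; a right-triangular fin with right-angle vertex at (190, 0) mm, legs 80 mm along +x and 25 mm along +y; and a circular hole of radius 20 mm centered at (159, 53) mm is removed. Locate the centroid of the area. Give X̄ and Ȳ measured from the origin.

rectangular body: A = 190 × 110 = 20900.00, centroid at (95.00, 55.00).
semicircular top: A = ½π·95² = 14176.44, centroid at (95.00, 150.32).
triangular fin: A = ½·80·25 = 1000.00, centroid at (216.67, 8.33).
hole: A = −π·20² = -1256.64, centroid at (159.00, 53.00).
ΣA = 34819.80 mm², ΣAX̄ = 3349122.87 mm³, ΣAȲ = 3222222.96 mm³.
X̄ = 3349122.87/34819.80 = 96.18 mm; Ȳ = 3222222.96/34819.80 = 92.54 mm.

X̄ = 96.18 mm, Ȳ = 92.54 mm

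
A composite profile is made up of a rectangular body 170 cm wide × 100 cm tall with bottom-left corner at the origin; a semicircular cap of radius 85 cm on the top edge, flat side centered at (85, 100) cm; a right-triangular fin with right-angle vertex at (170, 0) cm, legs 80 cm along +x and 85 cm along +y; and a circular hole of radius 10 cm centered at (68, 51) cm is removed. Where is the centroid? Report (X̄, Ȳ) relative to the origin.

X̄ = 97.25 cm, Ȳ = 78.72 cm

rectangular body: A = 170 × 100 = 17000.00, centroid at (85.00, 50.00).
semicircular top: A = ½π·85² = 11349.00, centroid at (85.00, 136.08).
triangular fin: A = ½·80·85 = 3400.00, centroid at (196.67, 28.33).
hole: A = −π·10² = -314.16, centroid at (68.00, 51.00).
ΣA = 31434.84 cm², ΣAX̄ = 3056969.13 cm³, ΣAȲ = 2474628.22 cm³.
X̄ = 3056969.13/31434.84 = 97.25 cm; Ȳ = 2474628.22/31434.84 = 78.72 cm.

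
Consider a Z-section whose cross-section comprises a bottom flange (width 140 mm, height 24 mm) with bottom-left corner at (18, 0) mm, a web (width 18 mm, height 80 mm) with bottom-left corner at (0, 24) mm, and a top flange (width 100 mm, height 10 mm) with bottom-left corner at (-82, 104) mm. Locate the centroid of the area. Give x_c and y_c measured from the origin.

x_c = 47.70 mm, y_c = 41.63 mm

bottom flange: A = 140 × 24 = 3360.00, centroid at (88.00, 12.00).
web: A = 18 × 80 = 1440.00, centroid at (9.00, 64.00).
top flange: A = 100 × 10 = 1000.00, centroid at (-32.00, 109.00).
ΣA = 5800.00 mm², ΣAx_c = 276640.00 mm³, ΣAy_c = 241480.00 mm³.
x_c = 276640.00/5800.00 = 47.70 mm; y_c = 241480.00/5800.00 = 41.63 mm.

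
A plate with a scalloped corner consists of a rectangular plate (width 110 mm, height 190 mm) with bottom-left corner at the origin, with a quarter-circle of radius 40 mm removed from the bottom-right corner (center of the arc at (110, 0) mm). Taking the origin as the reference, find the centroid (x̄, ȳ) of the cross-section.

Part | A | x̄ᵢ | ȳᵢ | A·x̄ᵢ | A·ȳᵢ
plate | 20900.00 | 55.00 | 95.00 | 1149500.00 | 1985500.00
removed quarter-circle | -1256.64 | 93.02 | 16.98 | -116896.74 | -21333.33
Σ | 19643.36 |  |  | 1032603.26 | 1964166.67
x̄ = 1032603.26 / 19643.36 = 52.57 mm
ȳ = 1964166.67 / 19643.36 = 99.99 mm

x̄ = 52.57 mm, ȳ = 99.99 mm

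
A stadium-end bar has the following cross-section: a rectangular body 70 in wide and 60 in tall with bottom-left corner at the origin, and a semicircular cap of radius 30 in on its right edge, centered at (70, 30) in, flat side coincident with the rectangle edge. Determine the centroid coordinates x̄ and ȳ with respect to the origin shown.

x̄ = 47.02 in, ȳ = 30.00 in

Part | A | x̄ᵢ | ȳᵢ | A·x̄ᵢ | A·ȳᵢ
rectangular body | 4200.00 | 35.00 | 30.00 | 147000.00 | 126000.00
semicircular end | 1413.72 | 82.73 | 30.00 | 116960.17 | 42411.50
Σ | 5613.72 |  |  | 263960.17 | 168411.50
x̄ = 263960.17 / 5613.72 = 47.02 in
ȳ = 168411.50 / 5613.72 = 30.00 in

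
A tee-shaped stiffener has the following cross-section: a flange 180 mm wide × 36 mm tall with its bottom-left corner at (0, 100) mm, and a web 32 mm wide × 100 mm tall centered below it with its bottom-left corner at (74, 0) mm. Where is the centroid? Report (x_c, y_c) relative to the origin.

web: A = 32 × 100 = 3200.00, centroid at (90.00, 50.00).
flange: A = 180 × 36 = 6480.00, centroid at (90.00, 118.00).
ΣA = 9680.00 mm²
ΣAx_c = (3200.00)(90.00) + (6480.00)(90.00) = 871200.00 mm³
ΣAy_c = (3200.00)(50.00) + (6480.00)(118.00) = 924640.00 mm³
x_c = 871200.00 / 9680.00 = 90.00 mm
y_c = 924640.00 / 9680.00 = 95.52 mm

x_c = 90.00 mm, y_c = 95.52 mm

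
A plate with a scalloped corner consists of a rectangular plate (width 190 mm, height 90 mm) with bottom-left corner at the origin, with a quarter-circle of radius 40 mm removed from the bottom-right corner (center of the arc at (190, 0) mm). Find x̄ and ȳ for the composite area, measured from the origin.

x̄ = 88.81 mm, ȳ = 47.22 mm

plate: A = 190 × 90 = 17100.00, centroid at (95.00, 45.00).
removed quarter-circle: A = −¼π·40² = -1256.64, centroid at (173.02, 16.98).
ΣA = 15843.36 mm²
ΣAx̄ = (17100.00)(95.00) + (-1256.64)(173.02) = 1407072.29 mm³
ΣAȳ = (17100.00)(45.00) + (-1256.64)(16.98) = 748166.67 mm³
x̄ = 1407072.29 / 15843.36 = 88.81 mm
ȳ = 748166.67 / 15843.36 = 47.22 mm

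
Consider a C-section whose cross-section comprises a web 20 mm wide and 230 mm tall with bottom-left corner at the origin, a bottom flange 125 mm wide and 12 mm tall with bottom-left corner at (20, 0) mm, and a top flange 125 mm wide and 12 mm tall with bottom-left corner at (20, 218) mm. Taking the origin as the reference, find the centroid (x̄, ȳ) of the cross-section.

web: A = 20 × 230 = 4600.00, centroid at (10.00, 115.00).
bottom flange: A = 125 × 12 = 1500.00, centroid at (82.50, 6.00).
top flange: A = 125 × 12 = 1500.00, centroid at (82.50, 224.00).
ΣA = 7600.00 mm², ΣAx̄ = 293500.00 mm³, ΣAȳ = 874000.00 mm³.
x̄ = 293500.00/7600.00 = 38.62 mm; ȳ = 874000.00/7600.00 = 115.00 mm.

x̄ = 38.62 mm, ȳ = 115.00 mm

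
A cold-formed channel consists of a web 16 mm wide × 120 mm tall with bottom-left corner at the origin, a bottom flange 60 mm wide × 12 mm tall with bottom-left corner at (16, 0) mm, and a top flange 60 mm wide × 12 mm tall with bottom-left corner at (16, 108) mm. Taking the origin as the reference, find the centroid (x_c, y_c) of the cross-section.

x_c = 24.29 mm, y_c = 60.00 mm

Part | A | x̄ᵢ | ȳᵢ | A·x̄ᵢ | A·ȳᵢ
web | 1920.00 | 8.00 | 60.00 | 15360.00 | 115200.00
bottom flange | 720.00 | 46.00 | 6.00 | 33120.00 | 4320.00
top flange | 720.00 | 46.00 | 114.00 | 33120.00 | 82080.00
Σ | 3360.00 |  |  | 81600.00 | 201600.00
x_c = 81600.00 / 3360.00 = 24.29 mm
y_c = 201600.00 / 3360.00 = 60.00 mm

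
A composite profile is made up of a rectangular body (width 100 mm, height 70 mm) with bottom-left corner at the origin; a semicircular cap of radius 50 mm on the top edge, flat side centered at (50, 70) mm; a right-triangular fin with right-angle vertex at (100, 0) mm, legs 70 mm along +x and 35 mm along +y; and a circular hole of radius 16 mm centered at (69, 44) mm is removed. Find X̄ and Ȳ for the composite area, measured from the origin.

X̄ = 56.57 mm, Ȳ = 51.30 mm

Part | A | x̄ᵢ | ȳᵢ | A·x̄ᵢ | A·ȳᵢ
rectangular body | 7000.00 | 50.00 | 35.00 | 350000.00 | 245000.00
semicircular top | 3926.99 | 50.00 | 91.22 | 196349.54 | 358222.69
triangular fin | 1225.00 | 123.33 | 11.67 | 151083.33 | 14291.67
hole | -804.25 | 69.00 | 44.00 | -55493.09 | -35386.90
Σ | 11347.74 |  |  | 641939.78 | 582127.46
X̄ = 641939.78 / 11347.74 = 56.57 mm
Ȳ = 582127.46 / 11347.74 = 51.30 mm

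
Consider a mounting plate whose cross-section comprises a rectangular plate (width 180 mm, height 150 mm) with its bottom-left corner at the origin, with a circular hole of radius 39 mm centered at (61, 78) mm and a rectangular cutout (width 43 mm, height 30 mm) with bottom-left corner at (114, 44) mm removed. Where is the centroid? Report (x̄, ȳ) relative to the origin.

x̄ = 93.82 mm, ȳ = 75.30 mm

plate: A = 180 × 150 = 27000.00, centroid at (90.00, 75.00).
hole 1: A = −π·39² = -4778.36, centroid at (61.00, 78.00).
hole 2: A = −(43 × 30) = -1290.00, centroid at (135.50, 59.00).
ΣA = 20931.64 mm²
ΣAx̄ = (27000.00)(90.00) + (-4778.36)(61.00) + (-1290.00)(135.50) = 1963724.89 mm³
ΣAȳ = (27000.00)(75.00) + (-4778.36)(78.00) + (-1290.00)(59.00) = 1576177.73 mm³
x̄ = 1963724.89 / 20931.64 = 93.82 mm
ȳ = 1576177.73 / 20931.64 = 75.30 mm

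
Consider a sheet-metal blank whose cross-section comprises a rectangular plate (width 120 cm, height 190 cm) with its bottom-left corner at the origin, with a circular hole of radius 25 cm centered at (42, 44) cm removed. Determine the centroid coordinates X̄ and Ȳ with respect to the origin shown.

plate: A = 120 × 190 = 22800.00, centroid at (60.00, 95.00).
hole: A = −π·25² = -1963.50, centroid at (42.00, 44.00).
ΣA = 20836.50 cm²
ΣAX̄ = (22800.00)(60.00) + (-1963.50)(42.00) = 1285533.19 cm³
ΣAȲ = (22800.00)(95.00) + (-1963.50)(44.00) = 2079606.20 cm³
X̄ = 1285533.19 / 20836.50 = 61.70 cm
Ȳ = 2079606.20 / 20836.50 = 99.81 cm

X̄ = 61.70 cm, Ȳ = 99.81 cm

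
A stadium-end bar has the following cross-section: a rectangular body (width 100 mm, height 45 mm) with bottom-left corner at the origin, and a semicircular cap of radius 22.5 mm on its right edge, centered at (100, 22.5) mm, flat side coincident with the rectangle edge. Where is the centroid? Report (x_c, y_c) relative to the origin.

Part | A | x̄ᵢ | ȳᵢ | A·x̄ᵢ | A·ȳᵢ
rectangular body | 4500.00 | 50.00 | 22.50 | 225000.00 | 101250.00
semicircular end | 795.22 | 109.55 | 22.50 | 87115.31 | 17892.35
Σ | 5295.22 |  |  | 312115.31 | 119142.35
x_c = 312115.31 / 5295.22 = 58.94 mm
y_c = 119142.35 / 5295.22 = 22.50 mm

x_c = 58.94 mm, y_c = 22.50 mm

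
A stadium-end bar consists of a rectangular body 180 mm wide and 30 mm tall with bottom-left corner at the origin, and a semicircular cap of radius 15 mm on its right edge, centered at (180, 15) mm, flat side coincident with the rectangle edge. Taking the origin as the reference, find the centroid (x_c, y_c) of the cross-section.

rectangular body: A = 180 × 30 = 5400.00, centroid at (90.00, 15.00).
semicircular end: A = ½π·15² = 353.43, centroid at (186.37, 15.00).
ΣA = 5753.43 mm², ΣAx_c = 551867.25 mm³, ΣAy_c = 86301.44 mm³.
x_c = 551867.25/5753.43 = 95.92 mm; y_c = 86301.44/5753.43 = 15.00 mm.

x_c = 95.92 mm, y_c = 15.00 mm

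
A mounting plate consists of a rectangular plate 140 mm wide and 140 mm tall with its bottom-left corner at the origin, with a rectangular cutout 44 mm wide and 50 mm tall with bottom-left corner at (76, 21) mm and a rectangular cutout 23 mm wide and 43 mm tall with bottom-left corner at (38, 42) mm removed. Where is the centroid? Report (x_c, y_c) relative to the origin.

x_c = 67.48 mm, y_c = 73.61 mm

plate: A = 140 × 140 = 19600.00, centroid at (70.00, 70.00).
hole 1: A = −(44 × 50) = -2200.00, centroid at (98.00, 46.00).
hole 2: A = −(23 × 43) = -989.00, centroid at (49.50, 63.50).
ΣA = 16411.00 mm²
ΣAx_c = (19600.00)(70.00) + (-2200.00)(98.00) + (-989.00)(49.50) = 1107444.50 mm³
ΣAy_c = (19600.00)(70.00) + (-2200.00)(46.00) + (-989.00)(63.50) = 1207998.50 mm³
x_c = 1107444.50 / 16411.00 = 67.48 mm
y_c = 1207998.50 / 16411.00 = 73.61 mm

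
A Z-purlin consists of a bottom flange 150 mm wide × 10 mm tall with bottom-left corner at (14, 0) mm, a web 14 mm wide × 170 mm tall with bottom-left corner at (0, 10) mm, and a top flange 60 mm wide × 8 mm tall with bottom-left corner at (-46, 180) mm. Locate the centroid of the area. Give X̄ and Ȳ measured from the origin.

bottom flange: A = 150 × 10 = 1500.00, centroid at (89.00, 5.00).
web: A = 14 × 170 = 2380.00, centroid at (7.00, 95.00).
top flange: A = 60 × 8 = 480.00, centroid at (-16.00, 184.00).
ΣA = 4360.00 mm², ΣAX̄ = 142480.00 mm³, ΣAȲ = 321920.00 mm³.
X̄ = 142480.00/4360.00 = 32.68 mm; Ȳ = 321920.00/4360.00 = 73.83 mm.

X̄ = 32.68 mm, Ȳ = 73.83 mm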